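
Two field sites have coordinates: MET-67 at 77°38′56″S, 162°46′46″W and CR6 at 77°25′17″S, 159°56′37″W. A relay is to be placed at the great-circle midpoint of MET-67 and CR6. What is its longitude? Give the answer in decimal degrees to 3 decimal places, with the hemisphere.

161.349°W

MET-67: φ = -77.64889°, λ = -162.77944°
CR6: φ = -77.42139°, λ = -159.94361°
Bx = cos φ₂ cos Δλ = 0.217512,  By = cos φ₂ sin Δλ = 0.010774
φₘ = atan2(sin φ₁ + sin φ₂, √((cos φ₁ + Bx)² + By²)) = -77.53884°
λₘ = λ₁ + atan2(By, cos φ₁ + Bx) = -161.34879°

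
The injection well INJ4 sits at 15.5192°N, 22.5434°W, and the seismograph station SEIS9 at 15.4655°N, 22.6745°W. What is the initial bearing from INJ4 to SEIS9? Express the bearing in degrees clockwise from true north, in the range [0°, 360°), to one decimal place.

247.0°

Δλ = -0.1311°
y = sin Δλ · cos φ₂ = -0.002205
x = cos φ₁ sin φ₂ − sin φ₁ cos φ₂ cos Δλ = -0.000937
θ = atan2(y, x) = -113.0106° → 246.9894° (mod 360°)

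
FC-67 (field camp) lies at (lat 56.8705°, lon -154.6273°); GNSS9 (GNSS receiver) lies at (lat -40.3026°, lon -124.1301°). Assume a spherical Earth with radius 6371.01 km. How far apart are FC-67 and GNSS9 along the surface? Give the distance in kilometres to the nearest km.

Δφ = -97.1731°,  Δλ = 30.4972°
a = sin²(Δφ/2) + cos φ₁ cos φ₂ sin²(Δλ/2) = 0.591266
c = 2·arcsin(√a) = 1.754357 rad = 100.5172°
d = R·c = 6371.01 × 1.754357 = 11177.0 km

11177 km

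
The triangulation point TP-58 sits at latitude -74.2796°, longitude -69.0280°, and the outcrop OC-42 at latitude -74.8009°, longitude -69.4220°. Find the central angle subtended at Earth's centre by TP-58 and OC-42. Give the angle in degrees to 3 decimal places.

Δφ = -0.5213°,  Δλ = -0.3940°
a = sin²(Δφ/2) + cos φ₁ cos φ₂ sin²(Δλ/2) = 0.000022
c = 2·arcsin(√a) = 0.009281 rad = 0.5318°

0.532°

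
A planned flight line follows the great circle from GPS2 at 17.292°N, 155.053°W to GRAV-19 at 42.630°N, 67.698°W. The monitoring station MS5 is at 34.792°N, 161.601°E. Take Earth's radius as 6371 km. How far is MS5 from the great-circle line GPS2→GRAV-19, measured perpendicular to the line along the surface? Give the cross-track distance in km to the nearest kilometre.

4480 km

δ₁₃ = central angle GPS2→MS5 = 0.737981 rad  (haversine)
θ₁₃ = bearing GPS2→MS5 = 303.087°,  θ₁₂ = bearing GPS2→GRAV-19 = 49.104°
dₓₜ = R·arcsin(sin δ₁₃ · sin(θ₁₃ − θ₁₂)) = 6371·arcsin(0.67280·sin(253.984°)) = -4480.239 km
|dₓₜ| = 4480.239 km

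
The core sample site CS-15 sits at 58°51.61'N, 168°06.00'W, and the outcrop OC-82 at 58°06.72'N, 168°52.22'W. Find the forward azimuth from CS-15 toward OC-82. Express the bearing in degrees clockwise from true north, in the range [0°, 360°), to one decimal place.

CS-15: φ = +58.86017°, λ = -168.10000°
OC-82: φ = +58.11200°, λ = -168.87033°
Δλ = -0.7703°
y = sin Δλ · cos φ₂ = -0.007102
x = cos φ₁ sin φ₂ − sin φ₁ cos φ₂ cos Δλ = -0.013017
θ = atan2(y, x) = -151.3823° → 208.6177° (mod 360°)

208.6°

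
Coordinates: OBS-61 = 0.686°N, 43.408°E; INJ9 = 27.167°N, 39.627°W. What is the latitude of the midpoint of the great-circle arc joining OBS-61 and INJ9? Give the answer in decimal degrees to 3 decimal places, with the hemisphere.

Bx = cos φ₂ cos Δλ = 0.107885,  By = cos φ₂ sin Δλ = -0.883114
φₘ = atan2(sin φ₁ + sin φ₂, √((cos φ₁ + Bx)² + By²)) = 18.30064°
λₘ = λ₁ + atan2(By, cos φ₁ + Bx) = 4.84725°

18.301°N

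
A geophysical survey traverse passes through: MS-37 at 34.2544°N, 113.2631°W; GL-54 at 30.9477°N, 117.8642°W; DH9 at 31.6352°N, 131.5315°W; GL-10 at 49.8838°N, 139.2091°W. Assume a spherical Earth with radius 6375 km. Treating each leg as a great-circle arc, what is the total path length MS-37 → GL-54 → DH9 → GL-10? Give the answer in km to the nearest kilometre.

MS-37→GL-54: c = 0.088904 rad, d = 566.77 km
GL-54→DH9: c = 0.204060 rad, d = 1300.88 km
DH9→GL-10: c = 0.333847 rad, d = 2128.27 km
Total = 566.77 + 1300.88 + 2128.27 = 3995.92 km

3996 km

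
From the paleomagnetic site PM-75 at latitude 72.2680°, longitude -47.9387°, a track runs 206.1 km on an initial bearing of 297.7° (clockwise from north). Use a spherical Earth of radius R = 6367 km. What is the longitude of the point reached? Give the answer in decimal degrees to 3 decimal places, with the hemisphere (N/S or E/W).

53.580°W

δ = d/R = 206.1/6367 = 0.032370 rad
φ₂ = arcsin(sin φ₁ cos δ + cos φ₁ sin δ cos θ)
   = arcsin(0.95249·0.99948 + 0.30457·0.03236·0.46484) = 73.05295°
λ₂ = λ₁ + atan2(sin θ sin δ cos φ₁, cos δ − sin φ₁ sin φ₂) = -53.58037°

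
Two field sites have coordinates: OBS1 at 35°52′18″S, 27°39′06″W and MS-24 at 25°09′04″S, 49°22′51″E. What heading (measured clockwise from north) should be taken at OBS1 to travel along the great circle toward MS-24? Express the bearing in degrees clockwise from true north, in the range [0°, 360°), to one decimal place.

104.3°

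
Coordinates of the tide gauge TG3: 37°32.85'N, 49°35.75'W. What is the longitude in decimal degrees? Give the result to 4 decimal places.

49° + 35.75′/60 = 49 + 0.59583 = 49.5958°

49.5958°W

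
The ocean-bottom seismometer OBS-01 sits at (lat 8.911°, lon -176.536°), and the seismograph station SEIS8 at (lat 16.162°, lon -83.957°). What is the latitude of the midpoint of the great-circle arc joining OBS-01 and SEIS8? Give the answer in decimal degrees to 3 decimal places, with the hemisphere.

Bx = cos φ₂ cos Δλ = -0.043219,  By = cos φ₂ sin Δλ = 0.959506
φₘ = atan2(sin φ₁ + sin φ₂, √((cos φ₁ + Bx)² + By²)) = 17.83595°
λₘ = λ₁ + atan2(By, cos φ₁ + Bx) = -131.09087°

17.836°N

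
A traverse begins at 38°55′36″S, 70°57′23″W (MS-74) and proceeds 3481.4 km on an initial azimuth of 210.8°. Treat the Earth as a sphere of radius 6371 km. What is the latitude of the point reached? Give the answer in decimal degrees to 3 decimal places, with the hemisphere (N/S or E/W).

MS-74: φ = -38.92667°, λ = -70.95639°
δ = d/R = 3481.4/6371 = 0.546445 rad
φ₂ = arcsin(sin φ₁ cos δ + cos φ₁ sin δ cos θ)
   = arcsin(-0.62833·0.85438 + 0.77795·0.51965·-0.85896) = -62.13776°
λ₂ = λ₁ + atan2(sin θ sin δ cos φ₁, cos δ − sin φ₁ sin φ₂) = -105.66137°

62.138°S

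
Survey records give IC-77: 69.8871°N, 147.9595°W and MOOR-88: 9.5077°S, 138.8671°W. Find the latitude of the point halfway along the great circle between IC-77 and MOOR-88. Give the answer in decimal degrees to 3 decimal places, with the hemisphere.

30.250°N

Bx = cos φ₂ cos Δλ = 0.973871,  By = cos φ₂ sin Δλ = 0.155856
φₘ = atan2(sin φ₁ + sin φ₂, √((cos φ₁ + Bx)² + By²)) = 30.24987°
λₘ = λ₁ + atan2(By, cos φ₁ + Bx) = -141.21416°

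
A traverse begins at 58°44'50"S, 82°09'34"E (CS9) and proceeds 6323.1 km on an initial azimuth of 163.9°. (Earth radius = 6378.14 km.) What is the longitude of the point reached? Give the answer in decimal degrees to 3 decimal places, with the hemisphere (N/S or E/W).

CS9: φ = -58.74722°, λ = +82.15944°
δ = d/R = 6323.1/6378.14 = 0.991371 rad
φ₂ = arcsin(sin φ₁ cos δ + cos φ₁ sin δ cos θ)
   = arcsin(-0.85489·0.54754 + 0.51881·0.83678·-0.96078) = -62.27528°
λ₂ = λ₁ + atan2(sin θ sin δ cos φ₁, cos δ − sin φ₁ sin φ₂) = -127.76075°

127.761°W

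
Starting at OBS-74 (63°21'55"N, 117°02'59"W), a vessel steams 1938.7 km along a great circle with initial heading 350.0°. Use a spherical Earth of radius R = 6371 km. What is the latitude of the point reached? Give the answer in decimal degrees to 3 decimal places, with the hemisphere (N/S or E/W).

80.096°N

OBS-74: φ = +63.36528°, λ = -117.04972°
δ = d/R = 1938.7/6371 = 0.304301 rad
φ₂ = arcsin(sin φ₁ cos δ + cos φ₁ sin δ cos θ)
   = arcsin(0.89388·0.95406 + 0.44830·0.29963·0.98481) = 80.09582°
λ₂ = λ₁ + atan2(sin θ sin δ cos φ₁, cos δ − sin φ₁ sin φ₂) = -134.65728°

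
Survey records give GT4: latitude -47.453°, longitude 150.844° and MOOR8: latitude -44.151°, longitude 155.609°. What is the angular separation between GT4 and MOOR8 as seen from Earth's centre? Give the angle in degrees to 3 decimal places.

4.682°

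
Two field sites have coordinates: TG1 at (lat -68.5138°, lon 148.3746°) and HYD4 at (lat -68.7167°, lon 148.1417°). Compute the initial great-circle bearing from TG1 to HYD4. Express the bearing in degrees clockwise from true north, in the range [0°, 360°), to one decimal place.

Δλ = -0.2329°
y = sin Δλ · cos φ₂ = -0.001475
x = cos φ₁ sin φ₂ − sin φ₁ cos φ₂ cos Δλ = -0.003544
θ = atan2(y, x) = -157.3971° → 202.6029° (mod 360°)

202.6°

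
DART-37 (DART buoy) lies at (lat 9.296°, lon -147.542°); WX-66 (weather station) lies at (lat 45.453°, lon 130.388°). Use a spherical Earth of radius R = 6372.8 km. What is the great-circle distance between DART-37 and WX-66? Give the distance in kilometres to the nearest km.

Δφ = 36.1570°,  Δλ = -82.0700°
a = sin²(Δφ/2) + cos φ₁ cos φ₂ sin²(Δλ/2) = 0.394684
c = 2·arcsin(√a) = 1.358576 rad = 77.8407°
d = R·c = 6372.8 × 1.358576 = 8657.9 km

8658 km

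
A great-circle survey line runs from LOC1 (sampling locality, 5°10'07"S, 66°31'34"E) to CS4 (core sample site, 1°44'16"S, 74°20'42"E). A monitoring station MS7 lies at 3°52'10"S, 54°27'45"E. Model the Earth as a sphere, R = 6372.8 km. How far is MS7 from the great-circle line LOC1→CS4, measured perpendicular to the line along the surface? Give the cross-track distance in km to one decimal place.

LOC1: φ = -5.16861°, λ = +66.52611°
CS4: φ = -1.73778°, λ = +74.34500°
MS7: φ = -3.86944°, λ = +54.46250°
δ₁₃ = central angle LOC1→MS7 = 0.211109 rad  (haversine)
θ₁₃ = bearing LOC1→MS7 = 275.666°,  θ₁₂ = bearing LOC1→CS4 = 66.542°
dₓₜ = R·arcsin(sin δ₁₃ · sin(θ₁₃ − θ₁₂)) = 6372.8·arcsin(0.20954·sin(209.124°)) = -651.060 km
|dₓₜ| = 651.060 km

651.1 km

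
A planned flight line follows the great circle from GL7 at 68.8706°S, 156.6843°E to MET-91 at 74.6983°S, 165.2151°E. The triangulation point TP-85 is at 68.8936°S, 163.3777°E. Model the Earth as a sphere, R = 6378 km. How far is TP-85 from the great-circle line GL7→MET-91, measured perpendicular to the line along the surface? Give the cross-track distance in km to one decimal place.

δ₁₃ = central angle GL7→TP-85 = 0.042071 rad  (haversine)
θ₁₃ = bearing GL7→TP-85 = 93.668°,  θ₁₂ = bearing GL7→MET-91 = 159.420°
dₓₜ = R·arcsin(sin δ₁₃ · sin(θ₁₃ − θ₁₂)) = 6378·arcsin(0.04206·sin(-65.752°)) = -244.641 km
|dₓₜ| = 244.641 km

244.6 km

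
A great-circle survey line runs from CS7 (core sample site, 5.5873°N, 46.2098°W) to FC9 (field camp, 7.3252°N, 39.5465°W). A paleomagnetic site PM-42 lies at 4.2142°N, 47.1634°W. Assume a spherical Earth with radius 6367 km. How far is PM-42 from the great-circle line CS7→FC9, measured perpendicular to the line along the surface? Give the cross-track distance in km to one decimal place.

119.8 km

δ₁₃ = central angle CS7→PM-42 = 0.029143 rad  (haversine)
θ₁₃ = bearing CS7→PM-42 = 214.723°,  θ₁₂ = bearing CS7→FC9 = 74.934°
dₓₜ = R·arcsin(sin δ₁₃ · sin(θ₁₃ − θ₁₂)) = 6367·arcsin(0.02914·sin(139.789°)) = 119.782 km
|dₓₜ| = 119.782 km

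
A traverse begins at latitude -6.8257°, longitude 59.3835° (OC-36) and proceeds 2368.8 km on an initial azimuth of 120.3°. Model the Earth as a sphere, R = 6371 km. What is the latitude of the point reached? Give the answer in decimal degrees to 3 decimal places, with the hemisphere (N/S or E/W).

17.021°S

δ = d/R = 2368.8/6371 = 0.371810 rad
φ₂ = arcsin(sin φ₁ cos δ + cos φ₁ sin δ cos θ)
   = arcsin(-0.11885·0.93167 + 0.99291·0.36330·-0.50453) = -17.02119°
λ₂ = λ₁ + atan2(sin θ sin δ cos φ₁, cos δ − sin φ₁ sin φ₂) = 78.53353°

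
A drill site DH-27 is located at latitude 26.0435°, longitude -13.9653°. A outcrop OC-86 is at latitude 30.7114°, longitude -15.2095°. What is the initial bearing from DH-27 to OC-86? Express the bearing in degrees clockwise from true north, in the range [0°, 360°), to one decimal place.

347.1°

Δλ = -1.2442°
y = sin Δλ · cos φ₂ = -0.018668
x = cos φ₁ sin φ₂ − sin φ₁ cos φ₂ cos Δλ = 0.081469
θ = atan2(y, x) = -12.9063° → 347.0937° (mod 360°)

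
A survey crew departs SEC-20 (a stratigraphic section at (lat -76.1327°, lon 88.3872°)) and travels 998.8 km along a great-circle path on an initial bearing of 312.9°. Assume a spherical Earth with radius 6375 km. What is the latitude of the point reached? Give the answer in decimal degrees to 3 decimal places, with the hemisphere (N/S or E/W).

68.988°S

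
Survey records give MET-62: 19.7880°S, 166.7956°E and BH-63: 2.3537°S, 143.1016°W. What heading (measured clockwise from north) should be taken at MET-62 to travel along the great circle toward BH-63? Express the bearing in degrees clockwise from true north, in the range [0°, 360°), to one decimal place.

Δλ = 50.1028°
y = sin Δλ · cos φ₂ = 0.766549
x = cos φ₁ sin φ₂ − sin φ₁ cos φ₂ cos Δλ = 0.178318
θ = atan2(y, x) = 76.9045° → 76.9045° (mod 360°)

76.9°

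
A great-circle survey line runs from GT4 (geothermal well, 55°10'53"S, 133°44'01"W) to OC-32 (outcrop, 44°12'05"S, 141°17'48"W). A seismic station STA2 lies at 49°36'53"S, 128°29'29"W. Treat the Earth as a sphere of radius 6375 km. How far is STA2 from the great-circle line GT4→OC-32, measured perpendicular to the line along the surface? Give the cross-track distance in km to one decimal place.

GT4: φ = -55.18139°, λ = -133.73361°
OC-32: φ = -44.20139°, λ = -141.29667°
STA2: φ = -49.61472°, λ = -128.49139°
δ₁₃ = central angle GT4→STA2 = 0.111982 rad  (haversine)
θ₁₃ = bearing GT4→STA2 = 31.989°,  θ₁₂ = bearing GT4→OC-32 = 333.020°
dₓₜ = R·arcsin(sin δ₁₃ · sin(θ₁₃ − θ₁₂)) = 6375·arcsin(0.11175·sin(-301.032°)) = 611.372 km
|dₓₜ| = 611.372 km

611.4 km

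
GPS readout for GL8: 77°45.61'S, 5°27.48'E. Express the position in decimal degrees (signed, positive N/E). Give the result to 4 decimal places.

-77.7602°, +5.4580°

lat: 77.7602° S → -77.7602°
lon: 5.4580° E → +5.4580°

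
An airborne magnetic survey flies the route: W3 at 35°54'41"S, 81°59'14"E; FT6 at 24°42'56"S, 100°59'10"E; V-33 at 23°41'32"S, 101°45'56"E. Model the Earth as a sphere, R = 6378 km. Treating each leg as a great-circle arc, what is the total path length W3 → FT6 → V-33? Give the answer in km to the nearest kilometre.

W3: φ = -35.91139°, λ = +81.98722°
FT6: φ = -24.71556°, λ = +100.98611°
V-33: φ = -23.69222°, λ = +101.76556°
W3→FT6: c = 0.345547 rad, d = 2203.90 km
FT6→V-33: c = 0.021747 rad, d = 138.70 km
Total = 2203.90 + 138.70 = 2342.61 km

2343 km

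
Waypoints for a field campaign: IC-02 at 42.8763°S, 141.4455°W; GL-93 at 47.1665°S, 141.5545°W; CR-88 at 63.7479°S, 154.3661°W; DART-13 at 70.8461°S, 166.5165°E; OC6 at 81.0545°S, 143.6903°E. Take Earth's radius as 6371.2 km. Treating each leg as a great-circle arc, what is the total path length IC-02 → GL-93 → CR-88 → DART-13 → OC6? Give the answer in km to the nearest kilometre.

5565 km

IC-02→GL-93: c = 0.074890 rad, d = 477.14 km
GL-93→CR-88: c = 0.314573 rad, d = 2004.21 km
CR-88→DART-13: c = 0.284486 rad, d = 1812.52 km
DART-13→OC6: c = 0.199458 rad, d = 1270.79 km
Total = 477.14 + 2004.21 + 1812.52 + 1270.79 = 5564.65 km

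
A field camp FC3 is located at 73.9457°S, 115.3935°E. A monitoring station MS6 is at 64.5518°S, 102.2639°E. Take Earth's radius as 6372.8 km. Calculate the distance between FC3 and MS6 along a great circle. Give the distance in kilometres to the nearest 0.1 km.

1159.9 km

Δφ = 9.3939°,  Δλ = -13.1296°
a = sin²(Δφ/2) + cos φ₁ cos φ₂ sin²(Δλ/2) = 0.008258
c = 2·arcsin(√a) = 0.182003 rad = 10.4280°
d = R·c = 6372.8 × 0.182003 = 1159.9 km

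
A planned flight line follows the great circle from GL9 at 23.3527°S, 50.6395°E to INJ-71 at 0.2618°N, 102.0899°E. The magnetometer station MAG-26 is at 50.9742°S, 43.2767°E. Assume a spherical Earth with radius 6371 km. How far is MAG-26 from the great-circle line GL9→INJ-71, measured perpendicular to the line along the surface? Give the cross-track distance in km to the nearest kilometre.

δ₁₃ = central angle GL9→MAG-26 = 0.492268 rad  (haversine)
θ₁₃ = bearing GL9→MAG-26 = 189.830°,  θ₁₂ = bearing GL9→INJ-71 = 72.192°
dₓₜ = R·arcsin(sin δ₁₃ · sin(θ₁₃ − θ₁₂)) = 6371·arcsin(0.47263·sin(117.639°)) = 2752.315 km
|dₓₜ| = 2752.315 km

2752 km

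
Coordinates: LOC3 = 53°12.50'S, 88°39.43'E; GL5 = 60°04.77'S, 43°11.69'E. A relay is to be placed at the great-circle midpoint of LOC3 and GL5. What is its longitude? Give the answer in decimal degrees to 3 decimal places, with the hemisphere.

LOC3: φ = -53.20833°, λ = +88.65717°
GL5: φ = -60.07950°, λ = +43.19483°
Bx = cos φ₂ cos Δλ = 0.349846,  By = cos φ₂ sin Δλ = -0.355538
φₘ = atan2(sin φ₁ + sin φ₂, √((cos φ₁ + Bx)² + By²)) = -58.71745°
λₘ = λ₁ + atan2(By, cos φ₁ + Bx) = 68.11407°

68.114°E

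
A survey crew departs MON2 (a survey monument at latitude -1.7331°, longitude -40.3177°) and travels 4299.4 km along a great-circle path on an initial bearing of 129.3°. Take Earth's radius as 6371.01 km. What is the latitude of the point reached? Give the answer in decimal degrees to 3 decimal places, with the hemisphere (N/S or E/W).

24.781°S

δ = d/R = 4299.4/6371.01 = 0.674838 rad
φ₂ = arcsin(sin φ₁ cos δ + cos φ₁ sin δ cos θ)
   = arcsin(-0.03024·0.78081 + 0.99954·0.62477·-0.63338) = -24.78102°
λ₂ = λ₁ + atan2(sin θ sin δ cos φ₁, cos δ − sin φ₁ sin φ₂) = -8.14262°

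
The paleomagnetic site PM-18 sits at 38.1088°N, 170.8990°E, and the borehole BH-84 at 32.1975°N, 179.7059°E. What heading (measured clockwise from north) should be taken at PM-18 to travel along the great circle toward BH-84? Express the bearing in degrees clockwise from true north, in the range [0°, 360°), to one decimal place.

126.8°

Δλ = 8.8069°
y = sin Δλ · cos φ₂ = 0.129560
x = cos φ₁ sin φ₂ − sin φ₁ cos φ₂ cos Δλ = -0.096831
θ = atan2(y, x) = 126.7740° → 126.7740° (mod 360°)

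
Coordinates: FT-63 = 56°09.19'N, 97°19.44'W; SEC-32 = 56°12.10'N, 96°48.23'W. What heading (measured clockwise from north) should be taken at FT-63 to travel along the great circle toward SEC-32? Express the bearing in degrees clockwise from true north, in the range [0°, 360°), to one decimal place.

80.3°

FT-63: φ = +56.15317°, λ = -97.32400°
SEC-32: φ = +56.20167°, λ = -96.80383°
Δλ = 0.5202°
y = sin Δλ · cos φ₂ = 0.005050
x = cos φ₁ sin φ₂ − sin φ₁ cos φ₂ cos Δλ = 0.000866
θ = atan2(y, x) = 80.2747° → 80.2747° (mod 360°)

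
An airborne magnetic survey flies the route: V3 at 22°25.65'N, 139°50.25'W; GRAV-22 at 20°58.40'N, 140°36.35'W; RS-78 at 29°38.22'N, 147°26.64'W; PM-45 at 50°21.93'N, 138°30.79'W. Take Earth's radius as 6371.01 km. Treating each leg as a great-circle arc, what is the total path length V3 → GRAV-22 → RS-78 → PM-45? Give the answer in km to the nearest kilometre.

3786 km

V3: φ = +22.42750°, λ = -139.83750°
GRAV-22: φ = +20.97333°, λ = -140.60583°
RS-78: φ = +29.63700°, λ = -147.44400°
PM-45: φ = +50.36550°, λ = -138.51317°
V3→GRAV-22: c = 0.028273 rad, d = 180.13 km
GRAV-22→RS-78: c = 0.185651 rad, d = 1182.78 km
RS-78→PM-45: c = 0.380319 rad, d = 2423.01 km
Total = 180.13 + 1182.78 + 2423.01 = 3785.93 km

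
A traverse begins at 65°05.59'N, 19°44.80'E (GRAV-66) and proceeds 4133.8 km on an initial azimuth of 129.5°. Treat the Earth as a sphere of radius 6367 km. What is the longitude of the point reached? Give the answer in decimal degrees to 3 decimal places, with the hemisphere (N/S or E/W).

54.032°E

GRAV-66: φ = +65.09317°, λ = +19.74667°
δ = d/R = 4133.8/6367 = 0.649254 rad
φ₂ = arcsin(sin φ₁ cos δ + cos φ₁ sin δ cos θ)
   = arcsin(0.90699·0.79654 + 0.42114·0.60459·-0.63608) = 34.08996°
λ₂ = λ₁ + atan2(sin θ sin δ cos φ₁, cos δ − sin φ₁ sin φ₂) = 54.03238°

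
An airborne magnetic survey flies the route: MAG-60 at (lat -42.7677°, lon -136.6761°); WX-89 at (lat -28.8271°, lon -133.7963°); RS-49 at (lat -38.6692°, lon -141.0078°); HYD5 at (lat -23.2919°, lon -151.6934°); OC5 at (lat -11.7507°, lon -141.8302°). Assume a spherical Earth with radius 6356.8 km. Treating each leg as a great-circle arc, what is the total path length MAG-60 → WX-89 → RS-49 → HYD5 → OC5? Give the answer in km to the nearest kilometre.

6478 km

MAG-60→WX-89: c = 0.246658 rad, d = 1567.96 km
WX-89→RS-49: c = 0.200979 rad, d = 1277.58 km
RS-49→HYD5: c = 0.311858 rad, d = 1982.42 km
HYD5→OC5: c = 0.259612 rad, d = 1650.30 km
Total = 1567.96 + 1277.58 + 1982.42 + 1650.30 = 6478.26 km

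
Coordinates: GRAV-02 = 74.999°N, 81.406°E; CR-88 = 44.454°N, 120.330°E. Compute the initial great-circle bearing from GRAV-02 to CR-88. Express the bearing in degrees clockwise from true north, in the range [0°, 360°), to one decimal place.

128.4°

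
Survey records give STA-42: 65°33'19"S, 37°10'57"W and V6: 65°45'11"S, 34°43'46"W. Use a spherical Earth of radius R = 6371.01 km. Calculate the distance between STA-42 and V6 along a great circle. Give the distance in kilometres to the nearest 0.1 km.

STA-42: φ = -65.55528°, λ = -37.18250°
V6: φ = -65.75306°, λ = -34.72944°
Δφ = -0.1978°,  Δλ = 2.4531°
a = sin²(Δφ/2) + cos φ₁ cos φ₂ sin²(Δλ/2) = 0.000081
c = 2·arcsin(√a) = 0.017983 rad = 1.0303°
d = R·c = 6371.01 × 0.017983 = 114.6 km

114.6 km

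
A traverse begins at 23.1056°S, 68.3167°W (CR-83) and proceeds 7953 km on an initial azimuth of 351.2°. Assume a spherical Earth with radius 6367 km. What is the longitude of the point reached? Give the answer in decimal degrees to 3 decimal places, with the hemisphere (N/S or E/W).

δ = d/R = 7953/6367 = 1.249097 rad
φ₂ = arcsin(sin φ₁ cos δ + cos φ₁ sin δ cos θ)
   = arcsin(-0.39243·0.31618 + 0.91978·0.94870·0.98823) = 47.58244°
λ₂ = λ₁ + atan2(sin θ sin δ cos φ₁, cos δ − sin φ₁ sin φ₂) = -80.74213°

80.742°W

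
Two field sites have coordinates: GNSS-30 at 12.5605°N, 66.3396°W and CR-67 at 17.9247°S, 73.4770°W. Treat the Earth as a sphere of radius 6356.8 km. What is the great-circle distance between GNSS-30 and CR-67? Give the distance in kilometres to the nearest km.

3471 km

Δφ = -30.4852°,  Δλ = -7.1374°
a = sin²(Δφ/2) + cos φ₁ cos φ₂ sin²(Δλ/2) = 0.072718
c = 2·arcsin(√a) = 0.546086 rad = 31.2884°
d = R·c = 6356.8 × 0.546086 = 3471.4 km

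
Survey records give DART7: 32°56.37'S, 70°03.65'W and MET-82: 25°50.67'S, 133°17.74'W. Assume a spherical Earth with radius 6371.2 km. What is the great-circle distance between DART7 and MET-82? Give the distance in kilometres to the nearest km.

6088 km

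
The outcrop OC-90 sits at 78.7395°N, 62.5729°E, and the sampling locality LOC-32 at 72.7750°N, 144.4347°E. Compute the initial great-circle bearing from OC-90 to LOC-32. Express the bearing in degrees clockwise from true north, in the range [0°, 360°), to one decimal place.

63.6°

Δλ = 81.8618°
y = sin Δλ · cos φ₂ = 0.293143
x = cos φ₁ sin φ₂ − sin φ₁ cos φ₂ cos Δλ = 0.145399
θ = atan2(y, x) = 63.6185° → 63.6185° (mod 360°)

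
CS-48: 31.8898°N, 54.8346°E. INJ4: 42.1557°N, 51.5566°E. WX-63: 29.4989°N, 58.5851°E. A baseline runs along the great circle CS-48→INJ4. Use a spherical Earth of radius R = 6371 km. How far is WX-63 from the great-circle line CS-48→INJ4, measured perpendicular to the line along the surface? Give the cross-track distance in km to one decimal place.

δ₁₃ = central angle CS-48→WX-63 = 0.070060 rad  (haversine)
θ₁₃ = bearing CS-48→WX-63 = 125.582°,  θ₁₂ = bearing CS-48→INJ4 = 346.667°
dₓₜ = R·arcsin(sin δ₁₃ · sin(θ₁₃ − θ₁₂)) = 6371·arcsin(0.07000·sin(-221.085°)) = 293.196 km
|dₓₜ| = 293.196 km

293.2 km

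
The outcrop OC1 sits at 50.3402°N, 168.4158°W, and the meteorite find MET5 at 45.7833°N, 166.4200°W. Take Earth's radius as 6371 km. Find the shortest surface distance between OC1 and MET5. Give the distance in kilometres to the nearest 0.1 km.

527.9 km

Δφ = -4.5569°,  Δλ = 1.9958°
a = sin²(Δφ/2) + cos φ₁ cos φ₂ sin²(Δλ/2) = 0.001716
c = 2·arcsin(√a) = 0.082862 rad = 4.7476°
d = R·c = 6371 × 0.082862 = 527.9 km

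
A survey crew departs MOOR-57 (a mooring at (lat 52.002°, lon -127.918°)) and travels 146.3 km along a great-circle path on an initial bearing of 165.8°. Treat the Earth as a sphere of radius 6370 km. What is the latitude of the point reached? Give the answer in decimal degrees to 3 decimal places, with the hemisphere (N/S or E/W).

50.725°N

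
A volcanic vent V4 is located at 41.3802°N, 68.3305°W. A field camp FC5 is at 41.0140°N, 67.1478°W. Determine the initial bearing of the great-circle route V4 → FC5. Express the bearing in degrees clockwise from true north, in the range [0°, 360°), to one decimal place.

Δλ = 1.1827°
y = sin Δλ · cos φ₂ = 0.015574
x = cos φ₁ sin φ₂ − sin φ₁ cos φ₂ cos Δλ = -0.006285
θ = atan2(y, x) = 111.9768° → 111.9768° (mod 360°)

112.0°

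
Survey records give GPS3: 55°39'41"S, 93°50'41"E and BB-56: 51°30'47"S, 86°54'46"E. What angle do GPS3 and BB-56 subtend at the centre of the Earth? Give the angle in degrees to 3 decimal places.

5.838°

GPS3: φ = -55.66139°, λ = +93.84472°
BB-56: φ = -51.51306°, λ = +86.91278°
Δφ = 4.1483°,  Δλ = -6.9319°
a = sin²(Δφ/2) + cos φ₁ cos φ₂ sin²(Δλ/2) = 0.002593
c = 2·arcsin(√a) = 0.101887 rad = 5.8377°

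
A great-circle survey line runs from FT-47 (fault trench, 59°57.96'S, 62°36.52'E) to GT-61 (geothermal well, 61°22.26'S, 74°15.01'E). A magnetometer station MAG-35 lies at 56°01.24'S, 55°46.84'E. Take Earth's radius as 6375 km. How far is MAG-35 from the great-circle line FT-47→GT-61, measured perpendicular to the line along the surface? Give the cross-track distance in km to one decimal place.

FT-47: φ = -59.96600°, λ = +62.60867°
GT-61: φ = -61.37100°, λ = +74.25017°
MAG-35: φ = -56.02067°, λ = +55.78067°
δ₁₃ = central angle FT-47→MAG-35 = 0.093349 rad  (haversine)
θ₁₃ = bearing FT-47→MAG-35 = 314.533°,  θ₁₂ = bearing FT-47→GT-61 = 108.873°
dₓₜ = R·arcsin(sin δ₁₃ · sin(θ₁₃ − θ₁₂)) = 6375·arcsin(0.09321·sin(205.660°)) = -257.392 km
|dₓₜ| = 257.392 km

257.4 km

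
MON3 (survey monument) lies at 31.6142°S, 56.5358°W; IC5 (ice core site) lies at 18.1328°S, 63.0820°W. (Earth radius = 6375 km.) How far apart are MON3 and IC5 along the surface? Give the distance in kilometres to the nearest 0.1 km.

Δφ = 13.4814°,  Δλ = -6.5462°
a = sin²(Δφ/2) + cos φ₁ cos φ₂ sin²(Δλ/2) = 0.016415
c = 2·arcsin(√a) = 0.256952 rad = 14.7222°
d = R·c = 6375 × 0.256952 = 1638.1 km

1638.1 km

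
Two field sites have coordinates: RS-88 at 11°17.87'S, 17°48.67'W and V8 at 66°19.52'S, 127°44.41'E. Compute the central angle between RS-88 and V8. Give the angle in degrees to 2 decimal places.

RS-88: φ = -11.29783°, λ = -17.81117°
V8: φ = -66.32533°, λ = +127.74017°
Δφ = -55.0275°,  Δλ = 145.5513°
a = sin²(Δφ/2) + cos φ₁ cos φ₂ sin²(Δλ/2) = 0.572644
c = 2·arcsin(√a) = 1.716600 rad = 98.3539°

98.35°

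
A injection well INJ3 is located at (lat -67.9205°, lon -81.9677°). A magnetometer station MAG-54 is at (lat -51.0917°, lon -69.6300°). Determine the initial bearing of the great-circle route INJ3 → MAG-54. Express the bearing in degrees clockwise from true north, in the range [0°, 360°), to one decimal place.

25.9°

Δλ = 12.3377°
y = sin Δλ · cos φ₂ = 0.134203
x = cos φ₁ sin φ₂ − sin φ₁ cos φ₂ cos Δλ = 0.276071
θ = atan2(y, x) = 25.9252° → 25.9252° (mod 360°)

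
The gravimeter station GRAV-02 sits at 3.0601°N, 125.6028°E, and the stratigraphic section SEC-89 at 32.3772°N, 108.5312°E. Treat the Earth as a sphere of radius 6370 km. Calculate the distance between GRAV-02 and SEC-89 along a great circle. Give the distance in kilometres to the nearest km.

3714 km

Δφ = 29.3171°,  Δλ = -17.0716°
a = sin²(Δφ/2) + cos φ₁ cos φ₂ sin²(Δλ/2) = 0.082618
c = 2·arcsin(√a) = 0.583091 rad = 33.4087°
d = R·c = 6370 × 0.583091 = 3714.3 km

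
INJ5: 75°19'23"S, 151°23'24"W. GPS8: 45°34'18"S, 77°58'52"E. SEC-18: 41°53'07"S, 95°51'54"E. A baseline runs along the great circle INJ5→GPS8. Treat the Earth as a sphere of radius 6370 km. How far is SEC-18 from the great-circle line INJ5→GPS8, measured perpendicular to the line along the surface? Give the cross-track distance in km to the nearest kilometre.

INJ5: φ = -75.32306°, λ = -151.39000°
GPS8: φ = -45.57167°, λ = +77.98111°
SEC-18: φ = -41.88528°, λ = +95.86500°
δ₁₃ = central angle INJ5→SEC-18 = 0.960724 rad  (haversine)
θ₁₃ = bearing INJ5→SEC-18 = 236.898°,  θ₁₂ = bearing INJ5→GPS8 = 220.507°
dₓₜ = R·arcsin(sin δ₁₃ · sin(θ₁₃ − θ₁₂)) = 6370·arcsin(0.81961·sin(16.391°)) = 1486.786 km
|dₓₜ| = 1486.786 km

1487 km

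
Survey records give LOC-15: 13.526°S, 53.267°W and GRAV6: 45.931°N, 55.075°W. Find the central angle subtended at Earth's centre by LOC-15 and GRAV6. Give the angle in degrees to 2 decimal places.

59.48°

Δφ = 59.4570°,  Δλ = -1.8080°
a = sin²(Δφ/2) + cos φ₁ cos φ₂ sin²(Δλ/2) = 0.246076
c = 2·arcsin(√a) = 1.038111 rad = 59.4794°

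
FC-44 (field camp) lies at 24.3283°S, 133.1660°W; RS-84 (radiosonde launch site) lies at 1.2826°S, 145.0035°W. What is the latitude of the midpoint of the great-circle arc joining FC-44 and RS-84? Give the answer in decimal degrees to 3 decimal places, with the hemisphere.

Bx = cos φ₂ cos Δλ = 0.978488,  By = cos φ₂ sin Δλ = -0.205085
φₘ = atan2(sin φ₁ + sin φ₂, √((cos φ₁ + Bx)² + By²)) = -12.87166°
λₘ = λ₁ + atan2(By, cos φ₁ + Bx) = -139.35999°

12.872°S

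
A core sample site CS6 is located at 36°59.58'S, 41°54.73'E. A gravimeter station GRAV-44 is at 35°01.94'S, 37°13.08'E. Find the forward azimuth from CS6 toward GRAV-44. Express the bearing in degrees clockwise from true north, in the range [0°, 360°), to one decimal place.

295.9°

CS6: φ = -36.99300°, λ = +41.91217°
GRAV-44: φ = -35.03233°, λ = +37.21800°
Δλ = -4.6942°
y = sin Δλ · cos φ₂ = -0.067010
x = cos φ₁ sin φ₂ − sin φ₁ cos φ₂ cos Δλ = 0.032561
θ = atan2(y, x) = -64.0846° → 295.9154° (mod 360°)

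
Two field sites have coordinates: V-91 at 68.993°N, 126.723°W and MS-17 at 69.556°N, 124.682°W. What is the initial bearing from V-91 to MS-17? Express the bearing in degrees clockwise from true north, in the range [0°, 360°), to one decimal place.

51.1°

Δλ = 2.0410°
y = sin Δλ · cos φ₂ = 0.012440
x = cos φ₁ sin φ₂ − sin φ₁ cos φ₂ cos Δλ = 0.010033
θ = atan2(y, x) = 51.1135° → 51.1135° (mod 360°)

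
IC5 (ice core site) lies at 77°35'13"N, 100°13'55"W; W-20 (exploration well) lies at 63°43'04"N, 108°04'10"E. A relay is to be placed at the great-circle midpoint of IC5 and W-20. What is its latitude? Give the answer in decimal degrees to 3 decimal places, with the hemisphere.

81.701°N

IC5: φ = +77.58694°, λ = -100.23194°
W-20: φ = +63.71778°, λ = +108.06944°
Bx = cos φ₂ cos Δλ = -0.389864,  By = cos φ₂ sin Δλ = -0.209932
φₘ = atan2(sin φ₁ + sin φ₂, √((cos φ₁ + Bx)² + By²)) = 81.70091°
λₘ = λ₁ + atan2(By, cos φ₁ + Bx) = 129.96851°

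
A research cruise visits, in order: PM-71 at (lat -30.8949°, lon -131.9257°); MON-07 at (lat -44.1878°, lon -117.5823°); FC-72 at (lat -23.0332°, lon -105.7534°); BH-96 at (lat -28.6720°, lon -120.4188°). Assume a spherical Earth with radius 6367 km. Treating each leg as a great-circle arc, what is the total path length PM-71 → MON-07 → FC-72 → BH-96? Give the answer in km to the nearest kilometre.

6118 km

PM-71→MON-07: c = 0.304400 rad, d = 1938.11 km
MON-07→FC-72: c = 0.406282 rad, d = 2586.80 km
FC-72→BH-96: c = 0.250230 rad, d = 1593.21 km
Total = 1938.11 + 2586.80 + 1593.21 = 6118.12 km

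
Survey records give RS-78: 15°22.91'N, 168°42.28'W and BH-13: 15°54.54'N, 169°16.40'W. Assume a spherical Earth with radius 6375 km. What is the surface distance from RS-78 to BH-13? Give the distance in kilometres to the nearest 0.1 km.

RS-78: φ = +15.38183°, λ = -168.70467°
BH-13: φ = +15.90900°, λ = -169.27333°
Δφ = 0.5272°,  Δλ = -0.5687°
a = sin²(Δφ/2) + cos φ₁ cos φ₂ sin²(Δλ/2) = 0.000044
c = 2·arcsin(√a) = 0.013266 rad = 0.7601°
d = R·c = 6375 × 0.013266 = 84.6 km

84.6 km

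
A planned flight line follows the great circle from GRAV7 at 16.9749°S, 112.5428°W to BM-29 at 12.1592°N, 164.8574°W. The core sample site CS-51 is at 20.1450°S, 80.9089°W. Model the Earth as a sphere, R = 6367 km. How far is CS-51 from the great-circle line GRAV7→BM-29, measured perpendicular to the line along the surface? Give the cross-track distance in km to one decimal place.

822.6 km

δ₁₃ = central angle GRAV7→CS-51 = 0.525539 rad  (haversine)
θ₁₃ = bearing GRAV7→CS-51 = 101.035°,  θ₁₂ = bearing GRAV7→BM-29 = 295.916°
dₓₜ = R·arcsin(sin δ₁₃ · sin(θ₁₃ − θ₁₂)) = 6367·arcsin(0.50168·sin(-194.881°)) = 822.616 km
|dₓₜ| = 822.616 km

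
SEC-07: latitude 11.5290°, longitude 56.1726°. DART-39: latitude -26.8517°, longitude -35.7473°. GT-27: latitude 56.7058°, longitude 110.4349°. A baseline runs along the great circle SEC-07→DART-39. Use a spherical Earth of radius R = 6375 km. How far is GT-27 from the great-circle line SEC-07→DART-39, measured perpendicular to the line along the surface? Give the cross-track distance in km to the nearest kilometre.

δ₁₃ = central angle SEC-07→GT-27 = 1.068760 rad  (haversine)
θ₁₃ = bearing SEC-07→GT-27 = 30.550°,  θ₁₂ = bearing SEC-07→DART-39 = 243.912°
dₓₜ = R·arcsin(sin δ₁₃ · sin(θ₁₃ − θ₁₂)) = 6375·arcsin(0.87660·sin(-213.362°)) = 3206.698 km
|dₓₜ| = 3206.698 km

3207 km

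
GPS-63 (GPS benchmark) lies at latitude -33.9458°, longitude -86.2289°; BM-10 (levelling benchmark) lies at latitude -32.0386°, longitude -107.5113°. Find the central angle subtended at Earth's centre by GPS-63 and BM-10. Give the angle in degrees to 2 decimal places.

17.92°

Δφ = 1.9072°,  Δλ = -21.2824°
a = sin²(Δφ/2) + cos φ₁ cos φ₂ sin²(Δλ/2) = 0.024256
c = 2·arcsin(√a) = 0.312758 rad = 17.9197°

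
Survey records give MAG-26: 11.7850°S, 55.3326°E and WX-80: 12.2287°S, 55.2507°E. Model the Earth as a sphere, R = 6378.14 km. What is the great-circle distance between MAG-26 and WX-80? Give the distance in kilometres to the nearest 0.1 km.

50.2 km

Δφ = -0.4437°,  Δλ = -0.0819°
a = sin²(Δφ/2) + cos φ₁ cos φ₂ sin²(Δλ/2) = 0.000015
c = 2·arcsin(√a) = 0.007869 rad = 0.4509°
d = R·c = 6378.14 × 0.007869 = 50.2 km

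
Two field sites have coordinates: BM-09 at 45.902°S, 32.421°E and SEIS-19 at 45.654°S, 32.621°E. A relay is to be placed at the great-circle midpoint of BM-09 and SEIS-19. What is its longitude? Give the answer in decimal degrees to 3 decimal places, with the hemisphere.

32.521°E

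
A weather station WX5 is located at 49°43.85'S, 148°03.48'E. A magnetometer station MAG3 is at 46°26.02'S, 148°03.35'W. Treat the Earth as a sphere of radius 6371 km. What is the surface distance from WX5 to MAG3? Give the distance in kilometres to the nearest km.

WX5: φ = -49.73083°, λ = +148.05800°
MAG3: φ = -46.43367°, λ = -148.05583°
Δφ = 3.2972°,  Δλ = 63.8862°
a = sin²(Δφ/2) + cos φ₁ cos φ₂ sin²(Δλ/2) = 0.125528
c = 2·arcsin(√a) = 0.724328 rad = 41.5009°
d = R·c = 6371 × 0.724328 = 4614.7 km

4615 km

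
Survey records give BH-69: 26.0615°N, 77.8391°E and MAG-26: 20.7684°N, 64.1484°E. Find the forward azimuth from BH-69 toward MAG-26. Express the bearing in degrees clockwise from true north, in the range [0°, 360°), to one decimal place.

250.0°

Δλ = -13.6907°
y = sin Δλ · cos φ₂ = -0.221301
x = cos φ₁ sin φ₂ − sin φ₁ cos φ₂ cos Δλ = -0.080579
θ = atan2(y, x) = -110.0073° → 249.9927° (mod 360°)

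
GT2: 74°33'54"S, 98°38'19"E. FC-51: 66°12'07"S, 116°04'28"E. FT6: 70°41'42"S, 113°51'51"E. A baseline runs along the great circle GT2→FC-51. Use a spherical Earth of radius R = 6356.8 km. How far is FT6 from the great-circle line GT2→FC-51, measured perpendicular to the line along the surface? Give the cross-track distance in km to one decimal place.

GT2: φ = -74.56500°, λ = +98.63861°
FC-51: φ = -66.20194°, λ = +116.07444°
FT6: φ = -70.69500°, λ = +113.86417°
δ₁₃ = central angle GT2→FT6 = 0.103667 rad  (haversine)
θ₁₃ = bearing GT2→FT6 = 57.035°,  θ₁₂ = bearing GT2→FC-51 = 43.463°
dₓₜ = R·arcsin(sin δ₁₃ · sin(θ₁₃ − θ₁₂)) = 6356.8·arcsin(0.10348·sin(13.571°)) = 154.376 km
|dₓₜ| = 154.376 km

154.4 km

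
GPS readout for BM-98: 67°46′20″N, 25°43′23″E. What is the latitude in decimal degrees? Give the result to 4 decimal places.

67.7722°N

67° + 46′/60 + 20″/3600 = 67 + 0.76667 + 0.00556 = 67.7722°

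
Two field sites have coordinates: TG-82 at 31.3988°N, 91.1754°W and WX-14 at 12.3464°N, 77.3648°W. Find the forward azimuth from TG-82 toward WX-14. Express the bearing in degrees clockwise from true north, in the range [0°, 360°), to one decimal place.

Δλ = 13.8106°
y = sin Δλ · cos φ₂ = 0.233192
x = cos φ₁ sin φ₂ − sin φ₁ cos φ₂ cos Δλ = -0.311719
θ = atan2(y, x) = 143.2004° → 143.2004° (mod 360°)

143.2°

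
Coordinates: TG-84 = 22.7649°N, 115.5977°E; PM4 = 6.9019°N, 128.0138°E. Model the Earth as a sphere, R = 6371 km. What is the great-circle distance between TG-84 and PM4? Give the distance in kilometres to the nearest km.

2209 km

Δφ = -15.8630°,  Δλ = 12.4161°
a = sin²(Δφ/2) + cos φ₁ cos φ₂ sin²(Δλ/2) = 0.029746
c = 2·arcsin(√a) = 0.346674 rad = 19.8629°
d = R·c = 6371 × 0.346674 = 2208.7 km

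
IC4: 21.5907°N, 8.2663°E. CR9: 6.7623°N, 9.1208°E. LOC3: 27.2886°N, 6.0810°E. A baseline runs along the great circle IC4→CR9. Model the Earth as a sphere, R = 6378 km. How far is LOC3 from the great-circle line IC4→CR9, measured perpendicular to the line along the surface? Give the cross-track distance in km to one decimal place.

δ₁₃ = central angle IC4→LOC3 = 0.105327 rad  (haversine)
θ₁₃ = bearing IC4→LOC3 = 341.196°,  θ₁₂ = bearing IC4→CR9 = 176.688°
dₓₜ = R·arcsin(sin δ₁₃ · sin(θ₁₃ − θ₁₂)) = 6378·arcsin(0.10513·sin(164.508°)) = 179.123 km
|dₓₜ| = 179.123 km

179.1 km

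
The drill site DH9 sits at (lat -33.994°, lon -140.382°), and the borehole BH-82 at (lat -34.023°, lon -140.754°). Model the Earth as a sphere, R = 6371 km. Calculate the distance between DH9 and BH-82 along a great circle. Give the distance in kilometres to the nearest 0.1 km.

Δφ = -0.0290°,  Δλ = -0.3720°
a = sin²(Δφ/2) + cos φ₁ cos φ₂ sin²(Δλ/2) = 0.000007
c = 2·arcsin(√a) = 0.005406 rad = 0.3097°
d = R·c = 6371 × 0.005406 = 34.4 km

34.4 km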